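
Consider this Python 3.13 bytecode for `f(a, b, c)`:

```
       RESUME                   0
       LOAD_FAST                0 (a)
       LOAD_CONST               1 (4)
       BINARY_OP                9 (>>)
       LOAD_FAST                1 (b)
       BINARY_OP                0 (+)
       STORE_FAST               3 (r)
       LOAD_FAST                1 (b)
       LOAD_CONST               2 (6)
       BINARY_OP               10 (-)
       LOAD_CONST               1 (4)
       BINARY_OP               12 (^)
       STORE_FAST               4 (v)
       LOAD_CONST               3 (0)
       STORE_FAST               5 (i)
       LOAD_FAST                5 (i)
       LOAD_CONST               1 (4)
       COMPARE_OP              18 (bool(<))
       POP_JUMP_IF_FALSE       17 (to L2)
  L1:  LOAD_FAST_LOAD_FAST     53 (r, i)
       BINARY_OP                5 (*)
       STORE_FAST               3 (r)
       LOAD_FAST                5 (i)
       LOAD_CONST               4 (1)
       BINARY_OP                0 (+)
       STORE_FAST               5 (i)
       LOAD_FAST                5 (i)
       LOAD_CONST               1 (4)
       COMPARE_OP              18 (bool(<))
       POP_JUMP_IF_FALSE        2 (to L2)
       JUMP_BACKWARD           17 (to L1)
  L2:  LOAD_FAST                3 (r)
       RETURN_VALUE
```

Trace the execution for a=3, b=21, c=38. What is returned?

LOAD_FAST a → push 3. Stack: [3]
LOAD_CONST → push 4. Stack: [3, 4]
BINARY_OP >> → 3 >> 4 = 0. Stack: [0]
LOAD_FAST b → push 21. Stack: [0, 21]
BINARY_OP + → 0 + 21 = 21. Stack: [21]
STORE_FAST r → r=21. Stack: []
LOAD_FAST b → push 21. Stack: [21]
LOAD_CONST → push 6. Stack: [21, 6]
BINARY_OP - → 21 - 6 = 15. Stack: [15]
LOAD_CONST → push 4. Stack: [15, 4]
BINARY_OP ^ → 15 ^ 4 = 11. Stack: [11]
STORE_FAST v → v=11. Stack: []
LOAD_CONST → push 0. Stack: [0]
STORE_FAST i → i=0. Stack: []
LOAD_FAST i → push 0. Stack: [0]
LOAD_CONST → push 4. Stack: [0, 4]
COMPARE_OP bool(<) → 0 vs 4 = True. Stack: [True]
POP_JUMP_IF_FALSE → pop True; no jump. Stack: []
LOAD_FAST_LOAD_FAST r,i → push 21,0. Stack: [21, 0]
BINARY_OP * → 21 * 0 = 0. Stack: [0]
STORE_FAST r → r=0. Stack: []
LOAD_FAST i → push 0. Stack: [0]
LOAD_CONST → push 1. Stack: [0, 1]
BINARY_OP + → 0 + 1 = 1. Stack: [1]
STORE_FAST i → i=1. Stack: []
LOAD_FAST i → push 1. Stack: [1]
LOAD_CONST → push 4. Stack: [1, 4]
COMPARE_OP bool(<) → 1 vs 4 = True. Stack: [True]
POP_JUMP_IF_FALSE → pop True; no jump. Stack: []
LOAD_FAST_LOAD_FAST r,i → push 0,1. Stack: [0, 1]
BINARY_OP * → 0 * 1 = 0. Stack: [0]
STORE_FAST r → r=0. Stack: []
LOAD_FAST i → push 1. Stack: [1]
LOAD_CONST → push 1. Stack: [1, 1]
BINARY_OP + → 1 + 1 = 2. Stack: [2]
STORE_FAST i → i=2. Stack: []
LOAD_FAST i → push 2. Stack: [2]
LOAD_CONST → push 4. Stack: [2, 4]
COMPARE_OP bool(<) → 2 vs 4 = True. Stack: [True]
POP_JUMP_IF_FALSE → pop True; no jump. Stack: []
LOAD_FAST_LOAD_FAST r,i → push 0,2. Stack: [0, 2]
BINARY_OP * → 0 * 2 = 0. Stack: [0]
STORE_FAST r → r=0. Stack: []
LOAD_FAST i → push 2. Stack: [2]
LOAD_CONST → push 1. Stack: [2, 1]
BINARY_OP + → 2 + 1 = 3. Stack: [3]
STORE_FAST i → i=3. Stack: []
LOAD_FAST i → push 3. Stack: [3]
LOAD_CONST → push 4. Stack: [3, 4]
COMPARE_OP bool(<) → 3 vs 4 = True. Stack: [True]
POP_JUMP_IF_FALSE → pop True; no jump. Stack: []
LOAD_FAST_LOAD_FAST r,i → push 0,3. Stack: [0, 3]
BINARY_OP * → 0 * 3 = 0. Stack: [0]
STORE_FAST r → r=0. Stack: []
LOAD_FAST i → push 3. Stack: [3]
LOAD_CONST → push 1. Stack: [3, 1]
BINARY_OP + → 3 + 1 = 4. Stack: [4]
STORE_FAST i → i=4. Stack: []
LOAD_FAST i → push 4. Stack: [4]
LOAD_CONST → push 4. Stack: [4, 4]
COMPARE_OP bool(<) → 4 vs 4 = False. Stack: [False]
POP_JUMP_IF_FALSE → pop False; jump. Stack: []
LOAD_FAST r → push 0. Stack: [0]
RETURN_VALUE → return 0.

0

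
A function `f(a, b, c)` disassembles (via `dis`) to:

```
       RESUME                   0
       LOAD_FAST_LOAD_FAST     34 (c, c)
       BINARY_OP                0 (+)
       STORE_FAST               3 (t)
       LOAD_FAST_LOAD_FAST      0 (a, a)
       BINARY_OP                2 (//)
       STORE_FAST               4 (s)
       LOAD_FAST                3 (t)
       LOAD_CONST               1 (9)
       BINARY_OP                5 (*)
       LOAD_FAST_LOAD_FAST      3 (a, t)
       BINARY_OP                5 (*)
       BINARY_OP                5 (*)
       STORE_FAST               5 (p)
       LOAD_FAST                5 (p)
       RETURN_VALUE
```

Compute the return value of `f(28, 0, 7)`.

LOAD_FAST_LOAD_FAST c,c → push 7,7. Stack: [7, 7]
BINARY_OP + → 7 + 7 = 14. Stack: [14]
STORE_FAST t → t=14. Stack: []
LOAD_FAST_LOAD_FAST a,a → push 28,28. Stack: [28, 28]
BINARY_OP // → 28 // 28 = 1. Stack: [1]
STORE_FAST s → s=1. Stack: []
LOAD_FAST t → push 14. Stack: [14]
LOAD_CONST → push 9. Stack: [14, 9]
BINARY_OP * → 14 * 9 = 126. Stack: [126]
LOAD_FAST_LOAD_FAST a,t → push 28,14. Stack: [126, 28, 14]
BINARY_OP * → 28 * 14 = 392. Stack: [126, 392]
BINARY_OP * → 126 * 392 = 49392. Stack: [49392]
STORE_FAST p → p=49392. Stack: []
LOAD_FAST p → push 49392. Stack: [49392]
RETURN_VALUE → return 49392.

49392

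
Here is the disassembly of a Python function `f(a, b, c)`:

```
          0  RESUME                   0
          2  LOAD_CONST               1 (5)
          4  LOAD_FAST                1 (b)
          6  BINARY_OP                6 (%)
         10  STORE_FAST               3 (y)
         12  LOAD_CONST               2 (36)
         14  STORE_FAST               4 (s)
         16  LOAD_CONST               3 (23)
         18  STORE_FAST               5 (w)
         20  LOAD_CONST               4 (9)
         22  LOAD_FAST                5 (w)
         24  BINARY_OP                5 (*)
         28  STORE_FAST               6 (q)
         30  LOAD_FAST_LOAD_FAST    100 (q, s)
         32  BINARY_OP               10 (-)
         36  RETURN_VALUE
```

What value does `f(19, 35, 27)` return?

LOAD_CONST → push 5. Stack: [5]
LOAD_FAST b → push 35. Stack: [5, 35]
BINARY_OP % → 5 % 35 = 5. Stack: [5]
STORE_FAST y → y=5. Stack: []
LOAD_CONST → push 36. Stack: [36]
STORE_FAST s → s=36. Stack: []
LOAD_CONST → push 23. Stack: [23]
STORE_FAST w → w=23. Stack: []
LOAD_CONST → push 9. Stack: [9]
LOAD_FAST w → push 23. Stack: [9, 23]
BINARY_OP * → 9 * 23 = 207. Stack: [207]
STORE_FAST q → q=207. Stack: []
LOAD_FAST_LOAD_FAST q,s → push 207,36. Stack: [207, 36]
BINARY_OP - → 207 - 36 = 171. Stack: [171]
RETURN_VALUE → return 171.

171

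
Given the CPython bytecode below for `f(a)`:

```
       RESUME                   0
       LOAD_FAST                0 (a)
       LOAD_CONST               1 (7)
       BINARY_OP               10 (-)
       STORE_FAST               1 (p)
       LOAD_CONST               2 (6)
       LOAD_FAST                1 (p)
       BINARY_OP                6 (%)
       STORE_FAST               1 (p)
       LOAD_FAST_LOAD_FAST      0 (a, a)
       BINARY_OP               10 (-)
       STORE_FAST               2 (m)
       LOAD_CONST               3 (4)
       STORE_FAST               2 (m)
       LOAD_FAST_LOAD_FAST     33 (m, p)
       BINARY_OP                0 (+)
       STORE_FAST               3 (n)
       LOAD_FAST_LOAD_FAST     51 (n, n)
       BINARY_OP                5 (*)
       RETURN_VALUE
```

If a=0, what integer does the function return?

LOAD_FAST a → push 0. Stack: [0]
LOAD_CONST → push 7. Stack: [0, 7]
BINARY_OP - → 0 - 7 = -7. Stack: [-7]
STORE_FAST p → p=-7. Stack: []
LOAD_CONST → push 6. Stack: [6]
LOAD_FAST p → push -7. Stack: [6, -7]
BINARY_OP % → 6 % -7 = -1. Stack: [-1]
STORE_FAST p → p=-1. Stack: []
LOAD_FAST_LOAD_FAST a,a → push 0,0. Stack: [0, 0]
BINARY_OP - → 0 - 0 = 0. Stack: [0]
STORE_FAST m → m=0. Stack: []
LOAD_CONST → push 4. Stack: [4]
STORE_FAST m → m=4. Stack: []
LOAD_FAST_LOAD_FAST m,p → push 4,-1. Stack: [4, -1]
BINARY_OP + → 4 + -1 = 3. Stack: [3]
STORE_FAST n → n=3. Stack: []
LOAD_FAST_LOAD_FAST n,n → push 3,3. Stack: [3, 3]
BINARY_OP * → 3 * 3 = 9. Stack: [9]
RETURN_VALUE → return 9.

9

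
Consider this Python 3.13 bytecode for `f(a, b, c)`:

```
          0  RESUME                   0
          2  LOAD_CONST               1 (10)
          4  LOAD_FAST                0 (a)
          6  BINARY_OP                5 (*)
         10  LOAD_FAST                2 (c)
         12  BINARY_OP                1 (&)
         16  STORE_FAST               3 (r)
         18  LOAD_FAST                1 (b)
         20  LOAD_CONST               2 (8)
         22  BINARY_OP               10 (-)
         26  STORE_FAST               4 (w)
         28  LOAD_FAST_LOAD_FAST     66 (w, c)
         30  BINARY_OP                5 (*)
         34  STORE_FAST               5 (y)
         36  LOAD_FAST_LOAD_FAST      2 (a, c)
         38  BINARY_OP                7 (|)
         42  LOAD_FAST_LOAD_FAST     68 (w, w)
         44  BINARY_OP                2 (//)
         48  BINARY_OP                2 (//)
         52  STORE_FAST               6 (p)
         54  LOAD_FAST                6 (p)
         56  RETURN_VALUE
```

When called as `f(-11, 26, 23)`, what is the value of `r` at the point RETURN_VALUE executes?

LOAD_CONST → push 10. Stack: [10]
LOAD_FAST a → push -11. Stack: [10, -11]
BINARY_OP * → 10 * -11 = -110. Stack: [-110]
LOAD_FAST c → push 23. Stack: [-110, 23]
BINARY_OP & → -110 & 23 = 18. Stack: [18]
STORE_FAST r → r=18. Stack: []
LOAD_FAST b → push 26. Stack: [26]
LOAD_CONST → push 8. Stack: [26, 8]
BINARY_OP - → 26 - 8 = 18. Stack: [18]
STORE_FAST w → w=18. Stack: []
LOAD_FAST_LOAD_FAST w,c → push 18,23. Stack: [18, 23]
BINARY_OP * → 18 * 23 = 414. Stack: [414]
STORE_FAST y → y=414. Stack: []
LOAD_FAST_LOAD_FAST a,c → push -11,23. Stack: [-11, 23]
BINARY_OP | → -11 | 23 = -9. Stack: [-9]
LOAD_FAST_LOAD_FAST w,w → push 18,18. Stack: [-9, 18, 18]
BINARY_OP // → 18 // 18 = 1. Stack: [-9, 1]
BINARY_OP // → -9 // 1 = -9. Stack: [-9]
STORE_FAST p → p=-9. Stack: []
LOAD_FAST p → push -9. Stack: [-9]
RETURN_VALUE → return -9.

18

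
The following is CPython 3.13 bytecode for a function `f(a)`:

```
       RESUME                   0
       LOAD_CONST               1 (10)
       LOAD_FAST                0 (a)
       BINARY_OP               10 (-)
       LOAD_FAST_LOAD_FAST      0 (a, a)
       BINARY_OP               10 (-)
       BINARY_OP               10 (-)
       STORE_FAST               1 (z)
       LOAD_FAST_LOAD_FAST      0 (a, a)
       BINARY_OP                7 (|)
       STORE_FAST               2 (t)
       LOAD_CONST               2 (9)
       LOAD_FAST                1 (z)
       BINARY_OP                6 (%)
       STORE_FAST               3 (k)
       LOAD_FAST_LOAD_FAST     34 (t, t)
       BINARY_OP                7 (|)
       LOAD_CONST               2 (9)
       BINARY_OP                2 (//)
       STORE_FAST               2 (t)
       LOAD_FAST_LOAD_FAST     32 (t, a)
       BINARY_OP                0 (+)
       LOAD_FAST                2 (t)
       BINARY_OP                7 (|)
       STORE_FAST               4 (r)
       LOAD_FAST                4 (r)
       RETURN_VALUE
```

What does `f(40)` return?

44

LOAD_CONST → push 10. Stack: [10]
LOAD_FAST a → push 40. Stack: [10, 40]
BINARY_OP - → 10 - 40 = -30. Stack: [-30]
LOAD_FAST_LOAD_FAST a,a → push 40,40. Stack: [-30, 40, 40]
BINARY_OP - → 40 - 40 = 0. Stack: [-30, 0]
BINARY_OP - → -30 - 0 = -30. Stack: [-30]
STORE_FAST z → z=-30. Stack: []
LOAD_FAST_LOAD_FAST a,a → push 40,40. Stack: [40, 40]
BINARY_OP | → 40 | 40 = 40. Stack: [40]
STORE_FAST t → t=40. Stack: []
LOAD_CONST → push 9. Stack: [9]
LOAD_FAST z → push -30. Stack: [9, -30]
BINARY_OP % → 9 % -30 = -21. Stack: [-21]
STORE_FAST k → k=-21. Stack: []
LOAD_FAST_LOAD_FAST t,t → push 40,40. Stack: [40, 40]
BINARY_OP | → 40 | 40 = 40. Stack: [40]
LOAD_CONST → push 9. Stack: [40, 9]
BINARY_OP // → 40 // 9 = 4. Stack: [4]
STORE_FAST t → t=4. Stack: []
LOAD_FAST_LOAD_FAST t,a → push 4,40. Stack: [4, 40]
BINARY_OP + → 4 + 40 = 44. Stack: [44]
LOAD_FAST t → push 4. Stack: [44, 4]
BINARY_OP | → 44 | 4 = 44. Stack: [44]
STORE_FAST r → r=44. Stack: []
LOAD_FAST r → push 44. Stack: [44]
RETURN_VALUE → return 44.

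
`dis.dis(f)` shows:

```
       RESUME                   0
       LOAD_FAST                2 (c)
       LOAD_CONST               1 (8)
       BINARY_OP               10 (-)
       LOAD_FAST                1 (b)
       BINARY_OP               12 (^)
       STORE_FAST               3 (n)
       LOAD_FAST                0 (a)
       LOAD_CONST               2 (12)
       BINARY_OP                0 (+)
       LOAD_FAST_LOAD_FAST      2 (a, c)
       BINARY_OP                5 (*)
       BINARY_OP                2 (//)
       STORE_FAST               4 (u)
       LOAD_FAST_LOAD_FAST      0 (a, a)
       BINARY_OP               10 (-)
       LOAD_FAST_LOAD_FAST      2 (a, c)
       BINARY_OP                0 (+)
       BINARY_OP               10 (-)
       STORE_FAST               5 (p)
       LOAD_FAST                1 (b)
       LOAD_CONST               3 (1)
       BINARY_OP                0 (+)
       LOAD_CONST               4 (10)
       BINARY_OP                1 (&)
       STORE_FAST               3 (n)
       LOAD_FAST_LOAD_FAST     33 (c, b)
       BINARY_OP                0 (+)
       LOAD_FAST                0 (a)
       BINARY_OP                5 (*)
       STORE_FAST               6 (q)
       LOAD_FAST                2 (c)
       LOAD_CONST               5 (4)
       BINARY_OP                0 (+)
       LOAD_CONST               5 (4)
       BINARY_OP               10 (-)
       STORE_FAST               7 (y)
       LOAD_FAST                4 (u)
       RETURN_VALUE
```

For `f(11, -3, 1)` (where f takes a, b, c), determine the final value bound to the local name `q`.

LOAD_FAST c → push 1. Stack: [1]
LOAD_CONST → push 8. Stack: [1, 8]
BINARY_OP - → 1 - 8 = -7. Stack: [-7]
LOAD_FAST b → push -3. Stack: [-7, -3]
BINARY_OP ^ → -7 ^ -3 = 4. Stack: [4]
STORE_FAST n → n=4. Stack: []
LOAD_FAST a → push 11. Stack: [11]
LOAD_CONST → push 12. Stack: [11, 12]
BINARY_OP + → 11 + 12 = 23. Stack: [23]
LOAD_FAST_LOAD_FAST a,c → push 11,1. Stack: [23, 11, 1]
BINARY_OP * → 11 * 1 = 11. Stack: [23, 11]
BINARY_OP // → 23 // 11 = 2. Stack: [2]
STORE_FAST u → u=2. Stack: []
LOAD_FAST_LOAD_FAST a,a → push 11,11. Stack: [11, 11]
BINARY_OP - → 11 - 11 = 0. Stack: [0]
LOAD_FAST_LOAD_FAST a,c → push 11,1. Stack: [0, 11, 1]
BINARY_OP + → 11 + 1 = 12. Stack: [0, 12]
BINARY_OP - → 0 - 12 = -12. Stack: [-12]
STORE_FAST p → p=-12. Stack: []
LOAD_FAST b → push -3. Stack: [-3]
LOAD_CONST → push 1. Stack: [-3, 1]
BINARY_OP + → -3 + 1 = -2. Stack: [-2]
LOAD_CONST → push 10. Stack: [-2, 10]
BINARY_OP & → -2 & 10 = 10. Stack: [10]
STORE_FAST n → n=10. Stack: []
LOAD_FAST_LOAD_FAST c,b → push 1,-3. Stack: [1, -3]
BINARY_OP + → 1 + -3 = -2. Stack: [-2]
LOAD_FAST a → push 11. Stack: [-2, 11]
BINARY_OP * → -2 * 11 = -22. Stack: [-22]
STORE_FAST q → q=-22. Stack: []
LOAD_FAST c → push 1. Stack: [1]
LOAD_CONST → push 4. Stack: [1, 4]
BINARY_OP + → 1 + 4 = 5. Stack: [5]
LOAD_CONST → push 4. Stack: [5, 4]
BINARY_OP - → 5 - 4 = 1. Stack: [1]
STORE_FAST y → y=1. Stack: []
LOAD_FAST u → push 2. Stack: [2]
RETURN_VALUE → return 2.

-22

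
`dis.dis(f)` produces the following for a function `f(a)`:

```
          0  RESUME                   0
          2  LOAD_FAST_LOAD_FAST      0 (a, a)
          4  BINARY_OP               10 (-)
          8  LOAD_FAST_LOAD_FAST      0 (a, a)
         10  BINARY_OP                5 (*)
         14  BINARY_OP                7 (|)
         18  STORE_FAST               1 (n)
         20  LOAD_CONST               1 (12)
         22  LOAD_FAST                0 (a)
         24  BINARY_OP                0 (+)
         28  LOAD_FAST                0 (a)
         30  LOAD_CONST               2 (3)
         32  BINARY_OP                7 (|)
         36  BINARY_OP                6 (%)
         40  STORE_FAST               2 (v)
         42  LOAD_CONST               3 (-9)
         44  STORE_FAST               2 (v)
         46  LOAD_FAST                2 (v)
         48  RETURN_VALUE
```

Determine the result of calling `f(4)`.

LOAD_FAST_LOAD_FAST a,a → push 4,4. Stack: [4, 4]
BINARY_OP - → 4 - 4 = 0. Stack: [0]
LOAD_FAST_LOAD_FAST a,a → push 4,4. Stack: [0, 4, 4]
BINARY_OP * → 4 * 4 = 16. Stack: [0, 16]
BINARY_OP | → 0 | 16 = 16. Stack: [16]
STORE_FAST n → n=16. Stack: []
LOAD_CONST → push 12. Stack: [12]
LOAD_FAST a → push 4. Stack: [12, 4]
BINARY_OP + → 12 + 4 = 16. Stack: [16]
LOAD_FAST a → push 4. Stack: [16, 4]
LOAD_CONST → push 3. Stack: [16, 4, 3]
BINARY_OP | → 4 | 3 = 7. Stack: [16, 7]
BINARY_OP % → 16 % 7 = 2. Stack: [2]
STORE_FAST v → v=2. Stack: []
LOAD_CONST → push -9. Stack: [-9]
STORE_FAST v → v=-9. Stack: []
LOAD_FAST v → push -9. Stack: [-9]
RETURN_VALUE → return -9.

-9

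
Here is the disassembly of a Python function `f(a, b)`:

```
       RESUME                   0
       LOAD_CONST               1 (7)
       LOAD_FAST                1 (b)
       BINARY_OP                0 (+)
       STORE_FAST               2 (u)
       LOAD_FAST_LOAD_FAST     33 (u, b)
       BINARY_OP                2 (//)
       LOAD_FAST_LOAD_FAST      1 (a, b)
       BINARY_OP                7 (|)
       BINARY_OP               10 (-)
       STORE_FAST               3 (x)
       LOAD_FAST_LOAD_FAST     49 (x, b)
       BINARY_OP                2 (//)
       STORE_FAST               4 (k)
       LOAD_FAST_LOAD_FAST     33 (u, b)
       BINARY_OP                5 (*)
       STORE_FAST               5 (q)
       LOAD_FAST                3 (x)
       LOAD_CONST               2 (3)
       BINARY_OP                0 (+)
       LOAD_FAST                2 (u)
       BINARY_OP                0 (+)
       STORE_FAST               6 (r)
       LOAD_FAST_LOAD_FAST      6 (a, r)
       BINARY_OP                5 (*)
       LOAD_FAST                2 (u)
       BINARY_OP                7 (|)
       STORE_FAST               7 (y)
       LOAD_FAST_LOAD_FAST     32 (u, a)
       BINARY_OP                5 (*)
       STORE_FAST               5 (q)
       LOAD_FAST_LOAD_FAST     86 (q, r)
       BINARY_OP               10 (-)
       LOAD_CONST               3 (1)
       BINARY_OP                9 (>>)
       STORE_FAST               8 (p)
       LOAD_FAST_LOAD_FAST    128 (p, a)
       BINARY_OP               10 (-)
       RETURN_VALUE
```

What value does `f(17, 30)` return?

LOAD_CONST → push 7. Stack: [7]
LOAD_FAST b → push 30. Stack: [7, 30]
BINARY_OP + → 7 + 30 = 37. Stack: [37]
STORE_FAST u → u=37. Stack: []
LOAD_FAST_LOAD_FAST u,b → push 37,30. Stack: [37, 30]
BINARY_OP // → 37 // 30 = 1. Stack: [1]
LOAD_FAST_LOAD_FAST a,b → push 17,30. Stack: [1, 17, 30]
BINARY_OP | → 17 | 30 = 31. Stack: [1, 31]
BINARY_OP - → 1 - 31 = -30. Stack: [-30]
STORE_FAST x → x=-30. Stack: []
LOAD_FAST_LOAD_FAST x,b → push -30,30. Stack: [-30, 30]
BINARY_OP // → -30 // 30 = -1. Stack: [-1]
STORE_FAST k → k=-1. Stack: []
LOAD_FAST_LOAD_FAST u,b → push 37,30. Stack: [37, 30]
BINARY_OP * → 37 * 30 = 1110. Stack: [1110]
STORE_FAST q → q=1110. Stack: []
LOAD_FAST x → push -30. Stack: [-30]
LOAD_CONST → push 3. Stack: [-30, 3]
BINARY_OP + → -30 + 3 = -27. Stack: [-27]
LOAD_FAST u → push 37. Stack: [-27, 37]
BINARY_OP + → -27 + 37 = 10. Stack: [10]
STORE_FAST r → r=10. Stack: []
LOAD_FAST_LOAD_FAST a,r → push 17,10. Stack: [17, 10]
BINARY_OP * → 17 * 10 = 170. Stack: [170]
LOAD_FAST u → push 37. Stack: [170, 37]
BINARY_OP | → 170 | 37 = 175. Stack: [175]
STORE_FAST y → y=175. Stack: []
LOAD_FAST_LOAD_FAST u,a → push 37,17. Stack: [37, 17]
BINARY_OP * → 37 * 17 = 629. Stack: [629]
STORE_FAST q → q=629. Stack: []
LOAD_FAST_LOAD_FAST q,r → push 629,10. Stack: [629, 10]
BINARY_OP - → 629 - 10 = 619. Stack: [619]
LOAD_CONST → push 1. Stack: [619, 1]
BINARY_OP >> → 619 >> 1 = 309. Stack: [309]
STORE_FAST p → p=309. Stack: []
LOAD_FAST_LOAD_FAST p,a → push 309,17. Stack: [309, 17]
BINARY_OP - → 309 - 17 = 292. Stack: [292]
RETURN_VALUE → return 292.

292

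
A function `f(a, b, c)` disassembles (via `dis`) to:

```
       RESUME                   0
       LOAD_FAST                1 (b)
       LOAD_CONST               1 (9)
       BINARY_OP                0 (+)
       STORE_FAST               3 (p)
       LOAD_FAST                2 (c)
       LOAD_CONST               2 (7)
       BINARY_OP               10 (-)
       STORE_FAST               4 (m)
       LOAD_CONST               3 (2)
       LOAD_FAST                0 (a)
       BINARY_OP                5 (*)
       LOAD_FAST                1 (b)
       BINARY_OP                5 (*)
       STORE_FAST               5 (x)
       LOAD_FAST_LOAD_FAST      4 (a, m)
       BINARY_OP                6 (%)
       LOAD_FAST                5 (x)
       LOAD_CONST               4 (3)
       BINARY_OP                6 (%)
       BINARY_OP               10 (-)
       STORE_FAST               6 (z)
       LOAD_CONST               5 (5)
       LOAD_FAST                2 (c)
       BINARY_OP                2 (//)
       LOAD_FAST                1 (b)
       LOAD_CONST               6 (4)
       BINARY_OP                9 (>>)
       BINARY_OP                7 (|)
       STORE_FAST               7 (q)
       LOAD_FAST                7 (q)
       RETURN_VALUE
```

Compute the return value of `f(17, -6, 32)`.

LOAD_FAST b → push -6. Stack: [-6]
LOAD_CONST → push 9. Stack: [-6, 9]
BINARY_OP + → -6 + 9 = 3. Stack: [3]
STORE_FAST p → p=3. Stack: []
LOAD_FAST c → push 32. Stack: [32]
LOAD_CONST → push 7. Stack: [32, 7]
BINARY_OP - → 32 - 7 = 25. Stack: [25]
STORE_FAST m → m=25. Stack: []
LOAD_CONST → push 2. Stack: [2]
LOAD_FAST a → push 17. Stack: [2, 17]
BINARY_OP * → 2 * 17 = 34. Stack: [34]
LOAD_FAST b → push -6. Stack: [34, -6]
BINARY_OP * → 34 * -6 = -204. Stack: [-204]
STORE_FAST x → x=-204. Stack: []
LOAD_FAST_LOAD_FAST a,m → push 17,25. Stack: [17, 25]
BINARY_OP % → 17 % 25 = 17. Stack: [17]
LOAD_FAST x → push -204. Stack: [17, -204]
LOAD_CONST → push 3. Stack: [17, -204, 3]
BINARY_OP % → -204 % 3 = 0. Stack: [17, 0]
BINARY_OP - → 17 - 0 = 17. Stack: [17]
STORE_FAST z → z=17. Stack: []
LOAD_CONST → push 5. Stack: [5]
LOAD_FAST c → push 32. Stack: [5, 32]
BINARY_OP // → 5 // 32 = 0. Stack: [0]
LOAD_FAST b → push -6. Stack: [0, -6]
LOAD_CONST → push 4. Stack: [0, -6, 4]
BINARY_OP >> → -6 >> 4 = -1. Stack: [0, -1]
BINARY_OP | → 0 | -1 = -1. Stack: [-1]
STORE_FAST q → q=-1. Stack: []
LOAD_FAST q → push -1. Stack: [-1]
RETURN_VALUE → return -1.

-1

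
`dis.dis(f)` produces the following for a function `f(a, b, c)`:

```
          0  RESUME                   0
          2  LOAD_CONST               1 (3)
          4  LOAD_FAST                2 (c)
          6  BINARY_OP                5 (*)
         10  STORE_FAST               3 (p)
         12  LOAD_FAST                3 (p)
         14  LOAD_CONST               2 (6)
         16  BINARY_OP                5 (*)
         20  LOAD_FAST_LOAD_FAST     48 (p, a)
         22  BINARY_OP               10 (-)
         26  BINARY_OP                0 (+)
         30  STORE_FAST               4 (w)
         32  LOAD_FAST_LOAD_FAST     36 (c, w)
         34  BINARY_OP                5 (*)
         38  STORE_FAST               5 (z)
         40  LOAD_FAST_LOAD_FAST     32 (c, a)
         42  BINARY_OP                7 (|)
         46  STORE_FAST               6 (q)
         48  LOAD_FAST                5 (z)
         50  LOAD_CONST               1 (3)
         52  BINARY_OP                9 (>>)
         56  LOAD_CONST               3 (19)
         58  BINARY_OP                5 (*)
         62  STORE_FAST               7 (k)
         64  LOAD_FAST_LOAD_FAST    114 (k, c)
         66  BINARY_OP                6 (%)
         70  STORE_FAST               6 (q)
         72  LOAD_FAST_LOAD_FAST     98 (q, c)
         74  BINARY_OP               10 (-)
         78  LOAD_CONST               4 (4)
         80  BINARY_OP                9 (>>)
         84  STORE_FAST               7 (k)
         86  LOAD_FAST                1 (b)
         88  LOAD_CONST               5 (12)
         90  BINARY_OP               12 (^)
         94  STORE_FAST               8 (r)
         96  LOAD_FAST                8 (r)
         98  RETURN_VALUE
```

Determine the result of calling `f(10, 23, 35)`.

27

LOAD_CONST → push 3. Stack: [3]
LOAD_FAST c → push 35. Stack: [3, 35]
BINARY_OP * → 3 * 35 = 105. Stack: [105]
STORE_FAST p → p=105. Stack: []
LOAD_FAST p → push 105. Stack: [105]
LOAD_CONST → push 6. Stack: [105, 6]
BINARY_OP * → 105 * 6 = 630. Stack: [630]
LOAD_FAST_LOAD_FAST p,a → push 105,10. Stack: [630, 105, 10]
BINARY_OP - → 105 - 10 = 95. Stack: [630, 95]
BINARY_OP + → 630 + 95 = 725. Stack: [725]
STORE_FAST w → w=725. Stack: []
LOAD_FAST_LOAD_FAST c,w → push 35,725. Stack: [35, 725]
BINARY_OP * → 35 * 725 = 25375. Stack: [25375]
STORE_FAST z → z=25375. Stack: []
LOAD_FAST_LOAD_FAST c,a → push 35,10. Stack: [35, 10]
BINARY_OP | → 35 | 10 = 43. Stack: [43]
STORE_FAST q → q=43. Stack: []
LOAD_FAST z → push 25375. Stack: [25375]
LOAD_CONST → push 3. Stack: [25375, 3]
BINARY_OP >> → 25375 >> 3 = 3171. Stack: [3171]
LOAD_CONST → push 19. Stack: [3171, 19]
BINARY_OP * → 3171 * 19 = 60249. Stack: [60249]
STORE_FAST k → k=60249. Stack: []
LOAD_FAST_LOAD_FAST k,c → push 60249,35. Stack: [60249, 35]
BINARY_OP % → 60249 % 35 = 14. Stack: [14]
STORE_FAST q → q=14. Stack: []
LOAD_FAST_LOAD_FAST q,c → push 14,35. Stack: [14, 35]
BINARY_OP - → 14 - 35 = -21. Stack: [-21]
LOAD_CONST → push 4. Stack: [-21, 4]
BINARY_OP >> → -21 >> 4 = -2. Stack: [-2]
STORE_FAST k → k=-2. Stack: []
LOAD_FAST b → push 23. Stack: [23]
LOAD_CONST → push 12. Stack: [23, 12]
BINARY_OP ^ → 23 ^ 12 = 27. Stack: [27]
STORE_FAST r → r=27. Stack: []
LOAD_FAST r → push 27. Stack: [27]
RETURN_VALUE → return 27.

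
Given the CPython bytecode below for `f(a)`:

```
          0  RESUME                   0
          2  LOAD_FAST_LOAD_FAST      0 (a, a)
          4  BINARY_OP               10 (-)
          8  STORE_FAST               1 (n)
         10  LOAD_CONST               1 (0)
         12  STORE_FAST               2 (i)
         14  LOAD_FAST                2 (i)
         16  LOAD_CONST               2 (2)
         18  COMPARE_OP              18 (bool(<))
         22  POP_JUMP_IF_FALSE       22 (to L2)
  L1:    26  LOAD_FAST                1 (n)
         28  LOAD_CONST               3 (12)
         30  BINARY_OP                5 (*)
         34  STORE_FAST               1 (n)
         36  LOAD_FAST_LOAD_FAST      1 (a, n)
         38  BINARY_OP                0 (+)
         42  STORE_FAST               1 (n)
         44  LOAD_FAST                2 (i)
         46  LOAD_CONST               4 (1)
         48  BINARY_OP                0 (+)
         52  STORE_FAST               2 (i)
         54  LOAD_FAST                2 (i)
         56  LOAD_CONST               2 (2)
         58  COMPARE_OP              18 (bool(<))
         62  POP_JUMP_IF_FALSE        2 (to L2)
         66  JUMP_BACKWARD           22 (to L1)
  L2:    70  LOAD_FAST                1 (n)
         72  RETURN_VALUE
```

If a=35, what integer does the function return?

LOAD_FAST_LOAD_FAST a,a → push 35,35. Stack: [35, 35]
BINARY_OP - → 35 - 35 = 0. Stack: [0]
STORE_FAST n → n=0. Stack: []
LOAD_CONST → push 0. Stack: [0]
STORE_FAST i → i=0. Stack: []
LOAD_FAST i → push 0. Stack: [0]
LOAD_CONST → push 2. Stack: [0, 2]
COMPARE_OP bool(<) → 0 vs 2 = True. Stack: [True]
POP_JUMP_IF_FALSE → pop True; no jump. Stack: []
LOAD_FAST n → push 0. Stack: [0]
LOAD_CONST → push 12. Stack: [0, 12]
BINARY_OP * → 0 * 12 = 0. Stack: [0]
STORE_FAST n → n=0. Stack: []
LOAD_FAST_LOAD_FAST a,n → push 35,0. Stack: [35, 0]
BINARY_OP + → 35 + 0 = 35. Stack: [35]
STORE_FAST n → n=35. Stack: []
LOAD_FAST i → push 0. Stack: [0]
LOAD_CONST → push 1. Stack: [0, 1]
BINARY_OP + → 0 + 1 = 1. Stack: [1]
STORE_FAST i → i=1. Stack: []
LOAD_FAST i → push 1. Stack: [1]
LOAD_CONST → push 2. Stack: [1, 2]
COMPARE_OP bool(<) → 1 vs 2 = True. Stack: [True]
POP_JUMP_IF_FALSE → pop True; no jump. Stack: []
LOAD_FAST n → push 35. Stack: [35]
LOAD_CONST → push 12. Stack: [35, 12]
BINARY_OP * → 35 * 12 = 420. Stack: [420]
STORE_FAST n → n=420. Stack: []
LOAD_FAST_LOAD_FAST a,n → push 35,420. Stack: [35, 420]
BINARY_OP + → 35 + 420 = 455. Stack: [455]
STORE_FAST n → n=455. Stack: []
LOAD_FAST i → push 1. Stack: [1]
LOAD_CONST → push 1. Stack: [1, 1]
BINARY_OP + → 1 + 1 = 2. Stack: [2]
STORE_FAST i → i=2. Stack: []
LOAD_FAST i → push 2. Stack: [2]
LOAD_CONST → push 2. Stack: [2, 2]
COMPARE_OP bool(<) → 2 vs 2 = False. Stack: [False]
POP_JUMP_IF_FALSE → pop False; jump. Stack: []
LOAD_FAST n → push 455. Stack: [455]
RETURN_VALUE → return 455.

455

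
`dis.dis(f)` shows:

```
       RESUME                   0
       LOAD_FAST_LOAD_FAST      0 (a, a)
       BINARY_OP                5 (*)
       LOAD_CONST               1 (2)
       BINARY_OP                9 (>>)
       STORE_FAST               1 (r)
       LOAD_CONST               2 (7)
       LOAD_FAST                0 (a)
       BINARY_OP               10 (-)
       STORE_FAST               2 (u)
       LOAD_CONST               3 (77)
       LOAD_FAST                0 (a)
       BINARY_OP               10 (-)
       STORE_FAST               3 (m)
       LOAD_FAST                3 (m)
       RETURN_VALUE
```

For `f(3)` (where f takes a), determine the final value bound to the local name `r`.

LOAD_FAST_LOAD_FAST a,a → push 3,3. Stack: [3, 3]
BINARY_OP * → 3 * 3 = 9. Stack: [9]
LOAD_CONST → push 2. Stack: [9, 2]
BINARY_OP >> → 9 >> 2 = 2. Stack: [2]
STORE_FAST r → r=2. Stack: []
LOAD_CONST → push 7. Stack: [7]
LOAD_FAST a → push 3. Stack: [7, 3]
BINARY_OP - → 7 - 3 = 4. Stack: [4]
STORE_FAST u → u=4. Stack: []
LOAD_CONST → push 77. Stack: [77]
LOAD_FAST a → push 3. Stack: [77, 3]
BINARY_OP - → 77 - 3 = 74. Stack: [74]
STORE_FAST m → m=74. Stack: []
LOAD_FAST m → push 74. Stack: [74]
RETURN_VALUE → return 74.

2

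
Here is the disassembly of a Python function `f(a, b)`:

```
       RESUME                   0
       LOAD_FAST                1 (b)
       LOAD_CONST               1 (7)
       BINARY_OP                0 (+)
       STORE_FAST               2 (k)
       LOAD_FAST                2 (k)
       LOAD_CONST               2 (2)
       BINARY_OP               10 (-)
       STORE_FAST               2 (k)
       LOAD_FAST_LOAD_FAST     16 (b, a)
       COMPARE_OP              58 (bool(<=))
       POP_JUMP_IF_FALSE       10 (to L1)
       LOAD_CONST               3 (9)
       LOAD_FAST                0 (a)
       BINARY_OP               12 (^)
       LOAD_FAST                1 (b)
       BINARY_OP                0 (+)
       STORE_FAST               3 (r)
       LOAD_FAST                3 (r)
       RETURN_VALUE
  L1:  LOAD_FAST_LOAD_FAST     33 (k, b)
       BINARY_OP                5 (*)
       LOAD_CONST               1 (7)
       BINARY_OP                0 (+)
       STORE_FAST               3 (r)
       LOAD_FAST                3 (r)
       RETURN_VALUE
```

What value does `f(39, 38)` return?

LOAD_FAST b → push 38. Stack: [38]
LOAD_CONST → push 7. Stack: [38, 7]
BINARY_OP + → 38 + 7 = 45. Stack: [45]
STORE_FAST k → k=45. Stack: []
LOAD_FAST k → push 45. Stack: [45]
LOAD_CONST → push 2. Stack: [45, 2]
BINARY_OP - → 45 - 2 = 43. Stack: [43]
STORE_FAST k → k=43. Stack: []
LOAD_FAST_LOAD_FAST b,a → push 38,39. Stack: [38, 39]
COMPARE_OP bool(<=) → 38 vs 39 = True. Stack: [True]
POP_JUMP_IF_FALSE → pop True; no jump. Stack: []
LOAD_CONST → push 9. Stack: [9]
LOAD_FAST a → push 39. Stack: [9, 39]
BINARY_OP ^ → 9 ^ 39 = 46. Stack: [46]
LOAD_FAST b → push 38. Stack: [46, 38]
BINARY_OP + → 46 + 38 = 84. Stack: [84]
STORE_FAST r → r=84. Stack: []
LOAD_FAST r → push 84. Stack: [84]
RETURN_VALUE → return 84.

84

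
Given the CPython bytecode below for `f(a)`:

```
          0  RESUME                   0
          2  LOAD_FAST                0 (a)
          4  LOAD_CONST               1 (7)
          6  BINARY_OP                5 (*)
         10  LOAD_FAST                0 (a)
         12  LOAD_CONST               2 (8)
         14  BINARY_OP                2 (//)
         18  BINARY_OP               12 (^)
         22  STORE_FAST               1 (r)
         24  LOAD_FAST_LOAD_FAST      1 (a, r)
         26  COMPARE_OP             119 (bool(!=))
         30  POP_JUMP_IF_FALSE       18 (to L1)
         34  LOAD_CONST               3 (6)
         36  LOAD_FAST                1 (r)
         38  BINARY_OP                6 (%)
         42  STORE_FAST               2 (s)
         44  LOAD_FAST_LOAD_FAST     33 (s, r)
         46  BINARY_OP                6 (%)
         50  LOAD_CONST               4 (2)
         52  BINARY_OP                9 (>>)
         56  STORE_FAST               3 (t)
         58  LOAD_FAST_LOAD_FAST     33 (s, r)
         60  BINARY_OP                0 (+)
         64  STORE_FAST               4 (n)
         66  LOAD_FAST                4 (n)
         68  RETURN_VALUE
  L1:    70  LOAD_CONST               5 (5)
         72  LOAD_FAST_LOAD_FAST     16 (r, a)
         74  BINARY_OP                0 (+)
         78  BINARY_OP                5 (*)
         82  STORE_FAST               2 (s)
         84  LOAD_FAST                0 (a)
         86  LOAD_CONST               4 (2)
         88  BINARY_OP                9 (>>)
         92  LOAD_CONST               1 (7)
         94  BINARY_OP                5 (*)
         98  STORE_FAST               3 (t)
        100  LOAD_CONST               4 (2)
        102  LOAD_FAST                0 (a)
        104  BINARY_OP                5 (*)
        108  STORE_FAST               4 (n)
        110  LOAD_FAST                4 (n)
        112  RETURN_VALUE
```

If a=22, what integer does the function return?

158

LOAD_FAST a → push 22. Stack: [22]
LOAD_CONST → push 7. Stack: [22, 7]
BINARY_OP * → 22 * 7 = 154. Stack: [154]
LOAD_FAST a → push 22. Stack: [154, 22]
LOAD_CONST → push 8. Stack: [154, 22, 8]
BINARY_OP // → 22 // 8 = 2. Stack: [154, 2]
BINARY_OP ^ → 154 ^ 2 = 152. Stack: [152]
STORE_FAST r → r=152. Stack: []
LOAD_FAST_LOAD_FAST a,r → push 22,152. Stack: [22, 152]
COMPARE_OP bool(!=) → 22 vs 152 = True. Stack: [True]
POP_JUMP_IF_FALSE → pop True; no jump. Stack: []
LOAD_CONST → push 6. Stack: [6]
LOAD_FAST r → push 152. Stack: [6, 152]
BINARY_OP % → 6 % 152 = 6. Stack: [6]
STORE_FAST s → s=6. Stack: []
LOAD_FAST_LOAD_FAST s,r → push 6,152. Stack: [6, 152]
BINARY_OP % → 6 % 152 = 6. Stack: [6]
LOAD_CONST → push 2. Stack: [6, 2]
BINARY_OP >> → 6 >> 2 = 1. Stack: [1]
STORE_FAST t → t=1. Stack: []
LOAD_FAST_LOAD_FAST s,r → push 6,152. Stack: [6, 152]
BINARY_OP + → 6 + 152 = 158. Stack: [158]
STORE_FAST n → n=158. Stack: []
LOAD_FAST n → push 158. Stack: [158]
RETURN_VALUE → return 158.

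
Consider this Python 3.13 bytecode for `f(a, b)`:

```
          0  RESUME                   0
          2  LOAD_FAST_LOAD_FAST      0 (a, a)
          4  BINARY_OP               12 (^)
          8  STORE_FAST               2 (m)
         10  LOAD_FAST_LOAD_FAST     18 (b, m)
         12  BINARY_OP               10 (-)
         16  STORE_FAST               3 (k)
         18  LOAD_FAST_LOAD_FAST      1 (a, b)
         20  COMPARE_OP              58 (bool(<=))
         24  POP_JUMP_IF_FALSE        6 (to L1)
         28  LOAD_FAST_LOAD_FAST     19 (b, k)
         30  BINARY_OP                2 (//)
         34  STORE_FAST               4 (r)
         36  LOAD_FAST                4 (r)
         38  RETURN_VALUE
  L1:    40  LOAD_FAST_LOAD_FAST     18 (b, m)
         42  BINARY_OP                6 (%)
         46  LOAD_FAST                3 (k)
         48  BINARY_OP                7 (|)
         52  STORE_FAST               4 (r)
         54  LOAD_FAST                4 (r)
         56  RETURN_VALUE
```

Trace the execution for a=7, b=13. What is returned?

1

LOAD_FAST_LOAD_FAST a,a → push 7,7. Stack: [7, 7]
BINARY_OP ^ → 7 ^ 7 = 0. Stack: [0]
STORE_FAST m → m=0. Stack: []
LOAD_FAST_LOAD_FAST b,m → push 13,0. Stack: [13, 0]
BINARY_OP - → 13 - 0 = 13. Stack: [13]
STORE_FAST k → k=13. Stack: []
LOAD_FAST_LOAD_FAST a,b → push 7,13. Stack: [7, 13]
COMPARE_OP bool(<=) → 7 vs 13 = True. Stack: [True]
POP_JUMP_IF_FALSE → pop True; no jump. Stack: []
LOAD_FAST_LOAD_FAST b,k → push 13,13. Stack: [13, 13]
BINARY_OP // → 13 // 13 = 1. Stack: [1]
STORE_FAST r → r=1. Stack: []
LOAD_FAST r → push 1. Stack: [1]
RETURN_VALUE → return 1.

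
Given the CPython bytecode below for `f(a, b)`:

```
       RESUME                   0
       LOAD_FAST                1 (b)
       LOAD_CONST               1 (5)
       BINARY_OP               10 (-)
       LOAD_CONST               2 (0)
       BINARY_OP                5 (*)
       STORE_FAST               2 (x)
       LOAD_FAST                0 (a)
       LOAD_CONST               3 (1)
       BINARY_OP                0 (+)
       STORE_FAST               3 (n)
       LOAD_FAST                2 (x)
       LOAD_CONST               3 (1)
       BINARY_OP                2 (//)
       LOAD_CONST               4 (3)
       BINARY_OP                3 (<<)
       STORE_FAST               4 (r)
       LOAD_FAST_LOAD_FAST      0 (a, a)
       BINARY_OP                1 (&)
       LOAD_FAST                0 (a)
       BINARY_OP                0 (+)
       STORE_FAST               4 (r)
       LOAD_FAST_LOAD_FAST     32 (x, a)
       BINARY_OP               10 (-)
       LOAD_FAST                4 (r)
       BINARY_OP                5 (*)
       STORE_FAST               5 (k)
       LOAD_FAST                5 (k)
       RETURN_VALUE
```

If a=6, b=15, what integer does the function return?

LOAD_FAST b → push 15. Stack: [15]
LOAD_CONST → push 5. Stack: [15, 5]
BINARY_OP - → 15 - 5 = 10. Stack: [10]
LOAD_CONST → push 0. Stack: [10, 0]
BINARY_OP * → 10 * 0 = 0. Stack: [0]
STORE_FAST x → x=0. Stack: []
LOAD_FAST a → push 6. Stack: [6]
LOAD_CONST → push 1. Stack: [6, 1]
BINARY_OP + → 6 + 1 = 7. Stack: [7]
STORE_FAST n → n=7. Stack: []
LOAD_FAST x → push 0. Stack: [0]
LOAD_CONST → push 1. Stack: [0, 1]
BINARY_OP // → 0 // 1 = 0. Stack: [0]
LOAD_CONST → push 3. Stack: [0, 3]
BINARY_OP << → 0 << 3 = 0. Stack: [0]
STORE_FAST r → r=0. Stack: []
LOAD_FAST_LOAD_FAST a,a → push 6,6. Stack: [6, 6]
BINARY_OP & → 6 & 6 = 6. Stack: [6]
LOAD_FAST a → push 6. Stack: [6, 6]
BINARY_OP + → 6 + 6 = 12. Stack: [12]
STORE_FAST r → r=12. Stack: []
LOAD_FAST_LOAD_FAST x,a → push 0,6. Stack: [0, 6]
BINARY_OP - → 0 - 6 = -6. Stack: [-6]
LOAD_FAST r → push 12. Stack: [-6, 12]
BINARY_OP * → -6 * 12 = -72. Stack: [-72]
STORE_FAST k → k=-72. Stack: []
LOAD_FAST k → push -72. Stack: [-72]
RETURN_VALUE → return -72.

-72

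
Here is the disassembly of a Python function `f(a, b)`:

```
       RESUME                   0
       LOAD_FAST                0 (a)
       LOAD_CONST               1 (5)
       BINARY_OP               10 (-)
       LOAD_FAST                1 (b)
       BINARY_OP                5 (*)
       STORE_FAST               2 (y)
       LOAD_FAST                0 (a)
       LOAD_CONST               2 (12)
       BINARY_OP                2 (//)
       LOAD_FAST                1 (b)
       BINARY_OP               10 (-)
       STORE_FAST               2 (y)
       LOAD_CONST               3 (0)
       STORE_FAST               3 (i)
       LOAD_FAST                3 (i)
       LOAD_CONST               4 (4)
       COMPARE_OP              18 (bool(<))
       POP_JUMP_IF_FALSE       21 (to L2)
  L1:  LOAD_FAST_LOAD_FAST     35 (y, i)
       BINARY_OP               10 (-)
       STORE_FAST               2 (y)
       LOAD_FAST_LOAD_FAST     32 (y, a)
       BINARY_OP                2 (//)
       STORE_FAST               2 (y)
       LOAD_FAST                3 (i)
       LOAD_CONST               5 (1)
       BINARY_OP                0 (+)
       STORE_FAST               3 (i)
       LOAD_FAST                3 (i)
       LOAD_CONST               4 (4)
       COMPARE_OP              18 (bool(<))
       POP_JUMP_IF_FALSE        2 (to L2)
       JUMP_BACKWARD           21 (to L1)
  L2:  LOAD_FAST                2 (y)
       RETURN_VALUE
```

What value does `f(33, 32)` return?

-1

LOAD_FAST a → push 33
LOAD_CONST → push 5
BINARY_OP - → 33 - 5 = 28
LOAD_FAST b → push 32
BINARY_OP * → 28 * 32 = 896
STORE_FAST y → y=896
LOAD_FAST a → push 33
LOAD_CONST → push 12
BINARY_OP // → 33 // 12 = 2
LOAD_FAST b → push 32
BINARY_OP - → 2 - 32 = -30
STORE_FAST y → y=-30
LOAD_CONST → push 0
STORE_FAST i → i=0
LOAD_FAST i → push 0
LOAD_CONST → push 4
COMPARE_OP bool(<) → 0 vs 4 = True
POP_JUMP_IF_FALSE → pop True; no jump
LOAD_FAST_LOAD_FAST y,i → push -30,0
BINARY_OP - → -30 - 0 = -30
STORE_FAST y → y=-30
LOAD_FAST_LOAD_FAST y,a → push -30,33
BINARY_OP // → -30 // 33 = -1
STORE_FAST y → y=-1
LOAD_FAST i → push 0
LOAD_CONST → push 1
BINARY_OP + → 0 + 1 = 1
STORE_FAST i → i=1
LOAD_FAST i → push 1
LOAD_CONST → push 4
COMPARE_OP bool(<) → 1 vs 4 = True
POP_JUMP_IF_FALSE → pop True; no jump
LOAD_FAST_LOAD_FAST y,i → push -1,1
BINARY_OP - → -1 - 1 = -2
STORE_FAST y → y=-2
LOAD_FAST_LOAD_FAST y,a → push -2,33
BINARY_OP // → -2 // 33 = -1
STORE_FAST y → y=-1
LOAD_FAST i → push 1
LOAD_CONST → push 1
BINARY_OP + → 1 + 1 = 2
STORE_FAST i → i=2
LOAD_FAST i → push 2
LOAD_CONST → push 4
COMPARE_OP bool(<) → 2 vs 4 = True
POP_JUMP_IF_FALSE → pop True; no jump
LOAD_FAST_LOAD_FAST y,i → push -1,2
BINARY_OP - → -1 - 2 = -3
STORE_FAST y → y=-3
LOAD_FAST_LOAD_FAST y,a → push -3,33
BINARY_OP // → -3 // 33 = -1
STORE_FAST y → y=-1
LOAD_FAST i → push 2
LOAD_CONST → push 1
BINARY_OP + → 2 + 1 = 3
STORE_FAST i → i=3
LOAD_FAST i → push 3
LOAD_CONST → push 4
COMPARE_OP bool(<) → 3 vs 4 = True
POP_JUMP_IF_FALSE → pop True; no jump
LOAD_FAST_LOAD_FAST y,i → push -1,3
BINARY_OP - → -1 - 3 = -4
STORE_FAST y → y=-4
LOAD_FAST_LOAD_FAST y,a → push -4,33
BINARY_OP // → -4 // 33 = -1
STORE_FAST y → y=-1
LOAD_FAST i → push 3
LOAD_CONST → push 1
BINARY_OP + → 3 + 1 = 4
STORE_FAST i → i=4
LOAD_FAST i → push 4
LOAD_CONST → push 4
COMPARE_OP bool(<) → 4 vs 4 = False
POP_JUMP_IF_FALSE → pop False; jump
LOAD_FAST y → push -1
RETURN_VALUE → return -1.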